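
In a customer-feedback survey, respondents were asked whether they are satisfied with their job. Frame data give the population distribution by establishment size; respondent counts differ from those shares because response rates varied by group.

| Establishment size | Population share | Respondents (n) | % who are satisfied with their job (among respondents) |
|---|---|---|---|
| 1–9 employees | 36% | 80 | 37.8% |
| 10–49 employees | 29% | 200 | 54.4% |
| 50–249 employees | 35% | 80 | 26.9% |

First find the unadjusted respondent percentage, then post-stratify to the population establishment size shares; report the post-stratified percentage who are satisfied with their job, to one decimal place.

38.8%

Naive respondent-only estimate (weights = respondent counts):
  (80/360)×37.8 + (200/360)×54.4 + (80/360)×26.9 = 44.6%
Reweighting by population establishment size shares:
  0.36×37.8 + 0.29×54.4 + 0.35×26.9 = 38.799%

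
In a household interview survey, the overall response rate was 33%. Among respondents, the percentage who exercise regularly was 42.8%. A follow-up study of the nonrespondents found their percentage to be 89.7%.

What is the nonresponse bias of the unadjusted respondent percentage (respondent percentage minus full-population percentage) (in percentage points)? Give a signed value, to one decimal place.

-31.4 percentage points

Nonresponse fraction = 1 − 0.33 = 0.67.
Bias = (nonresponse fraction) × (respondent percentage − nonrespondent percentage)
     = 0.67 × (42.8 − 89.7) = 0.67 × -46.9 = -31.423.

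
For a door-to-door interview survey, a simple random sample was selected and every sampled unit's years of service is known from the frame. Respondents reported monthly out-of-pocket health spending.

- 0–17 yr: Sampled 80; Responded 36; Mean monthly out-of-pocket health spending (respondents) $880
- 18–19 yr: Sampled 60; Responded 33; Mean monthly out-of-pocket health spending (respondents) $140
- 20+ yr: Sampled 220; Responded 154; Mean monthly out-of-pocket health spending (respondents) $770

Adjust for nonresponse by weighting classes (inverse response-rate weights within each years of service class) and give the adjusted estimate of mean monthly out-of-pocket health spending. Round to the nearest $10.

Response rates by class: 0–17 yr 36/80 = 45%, 18–19 yr 33/60 = 55%, 20+ yr 154/220 = 70%.
Inverse-response-rate weighting restores each class to its sampled count, so class totals weight by n_sampled:
  0–17 yr: 80 × 880 = 70,400
  18–19 yr: 60 × 140 = 8400
  20+ yr: 220 × 770 = 169,400
Adjusted estimate = 248,200 / 360 = 689.444 → $690.

$690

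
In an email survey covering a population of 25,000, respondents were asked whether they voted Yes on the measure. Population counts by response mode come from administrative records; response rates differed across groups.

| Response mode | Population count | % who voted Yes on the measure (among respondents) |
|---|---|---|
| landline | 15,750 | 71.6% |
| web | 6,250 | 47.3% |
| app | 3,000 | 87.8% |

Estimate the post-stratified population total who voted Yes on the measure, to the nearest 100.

16,900

Apply each group's respondent rate to its population count:
  landline: 15,750 × 71.6% = 11,277
  web: 6,250 × 47.3% = 2956.25
  app: 3,000 × 87.8% = 2634
Estimated total = 16867.2 → 16,900.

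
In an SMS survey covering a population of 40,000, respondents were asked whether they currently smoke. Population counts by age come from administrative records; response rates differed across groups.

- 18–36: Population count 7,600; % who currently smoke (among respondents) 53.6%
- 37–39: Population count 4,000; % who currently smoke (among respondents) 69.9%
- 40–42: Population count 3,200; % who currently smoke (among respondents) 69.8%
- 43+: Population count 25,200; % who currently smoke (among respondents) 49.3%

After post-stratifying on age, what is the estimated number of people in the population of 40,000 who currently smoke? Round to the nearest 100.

21,500

Each cell contributes its population count × the respondent rate:
  18–36: 7,600 × 53.6% = 4073.6
  37–39: 4,000 × 69.9% = 2796
  40–42: 3,200 × 69.8% = 2233.6
  43+: 25,200 × 49.3% = 12423.6
Estimated total = 21526.8 → 21,500.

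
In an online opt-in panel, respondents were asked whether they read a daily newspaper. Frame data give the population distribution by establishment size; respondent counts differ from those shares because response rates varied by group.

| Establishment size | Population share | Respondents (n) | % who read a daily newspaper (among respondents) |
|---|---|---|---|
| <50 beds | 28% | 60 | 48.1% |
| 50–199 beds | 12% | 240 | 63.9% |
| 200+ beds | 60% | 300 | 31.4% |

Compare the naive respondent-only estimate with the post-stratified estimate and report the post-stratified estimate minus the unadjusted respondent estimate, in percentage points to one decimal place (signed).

-6.1 percentage points

Naive respondent-only estimate (weights = respondent counts):
  (60/600)×48.1 + (240/600)×63.9 + (300/600)×31.4 = 46.07%
Reweighting by population establishment size shares:
  0.28×48.1 + 0.12×63.9 + 0.6×31.4 = 39.976%
Difference = 39.976 − 46.07 = -6.094 pp.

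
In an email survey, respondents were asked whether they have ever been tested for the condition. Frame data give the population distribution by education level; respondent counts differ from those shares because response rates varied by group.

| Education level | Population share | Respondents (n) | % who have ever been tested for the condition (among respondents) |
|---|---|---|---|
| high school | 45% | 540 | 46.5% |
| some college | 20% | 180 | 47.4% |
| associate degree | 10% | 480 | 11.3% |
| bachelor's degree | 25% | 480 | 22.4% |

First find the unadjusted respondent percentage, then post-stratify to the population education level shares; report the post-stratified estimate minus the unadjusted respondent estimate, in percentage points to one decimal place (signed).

Unadjusted (pooled respondent) estimate weights by respondent counts:
  (540/1680)×46.5 + (180/1680)×47.4 + (480/1680)×11.3 + (480/1680)×22.4 = 29.6536%
Post-stratifying to population shares instead:
  0.45×46.5 + 0.2×47.4 + 0.1×11.3 + 0.25×22.4 = 37.135%
Difference = 37.135 − 29.6536 = 7.4814 pp.

+7.5 percentage points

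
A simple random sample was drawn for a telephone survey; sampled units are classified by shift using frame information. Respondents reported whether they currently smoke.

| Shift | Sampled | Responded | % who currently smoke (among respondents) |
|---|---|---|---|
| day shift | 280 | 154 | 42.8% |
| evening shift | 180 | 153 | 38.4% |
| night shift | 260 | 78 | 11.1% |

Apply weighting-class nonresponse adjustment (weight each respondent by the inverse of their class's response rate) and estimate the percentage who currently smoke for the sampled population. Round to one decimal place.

Response rates by class: day shift 154/280 = 55%, evening shift 153/180 = 85%, night shift 78/260 = 30%.
Weighting each respondent by the inverse class response rate inflates each class back to its sampled size, so the class weight is n_sampled:
  day shift: 280 × 42.8 = 11,984
  evening shift: 180 × 38.4 = 6912
  night shift: 260 × 11.1 = 2886
Adjusted estimate = 21,782 / 720 = 30.2528 → 30.3%.

30.3%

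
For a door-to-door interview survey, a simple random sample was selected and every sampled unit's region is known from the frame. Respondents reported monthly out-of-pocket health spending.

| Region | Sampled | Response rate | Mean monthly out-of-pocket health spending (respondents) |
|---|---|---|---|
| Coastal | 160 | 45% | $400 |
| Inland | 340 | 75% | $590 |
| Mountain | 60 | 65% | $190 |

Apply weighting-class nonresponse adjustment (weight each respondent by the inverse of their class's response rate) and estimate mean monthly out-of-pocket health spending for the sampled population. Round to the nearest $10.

$490

Inverse-response-rate weighting restores each class to its sampled count, so class totals weight by n_sampled:
  Coastal: 160 × 400 = 64,000
  Inland: 340 × 590 = 200,600
  Mountain: 60 × 190 = 11,400
Adjusted estimate = 276,000 / 560 = 492.857 → $490.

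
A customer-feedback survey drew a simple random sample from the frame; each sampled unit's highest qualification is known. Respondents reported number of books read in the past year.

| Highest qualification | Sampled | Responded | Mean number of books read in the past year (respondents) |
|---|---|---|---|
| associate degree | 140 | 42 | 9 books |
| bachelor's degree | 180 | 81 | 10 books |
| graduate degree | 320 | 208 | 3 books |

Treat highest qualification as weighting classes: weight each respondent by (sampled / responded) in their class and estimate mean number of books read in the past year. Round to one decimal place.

6.3

Class response rates: associate degree 42/140 = 30%, bachelor's degree 81/180 = 45%, graduate degree 208/320 = 65%.
Each respondent's weight = sampled/responded in their class; summing within a class gives n_sampled, so:
  associate degree: 140 × 9 = 1260
  bachelor's degree: 180 × 10 = 1800
  graduate degree: 320 × 3 = 960
Adjusted estimate = 4020 / 640 = 6.28125 → 6.3.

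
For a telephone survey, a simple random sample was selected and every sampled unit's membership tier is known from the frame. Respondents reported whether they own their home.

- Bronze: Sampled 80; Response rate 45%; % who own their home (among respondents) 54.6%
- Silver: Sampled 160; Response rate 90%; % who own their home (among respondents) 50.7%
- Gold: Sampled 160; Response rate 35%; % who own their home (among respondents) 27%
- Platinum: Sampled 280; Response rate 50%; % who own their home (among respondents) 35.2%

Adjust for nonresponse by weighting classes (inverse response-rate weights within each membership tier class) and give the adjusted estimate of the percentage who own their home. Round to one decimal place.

39.2%

Each respondent's weight = sampled/responded in their class; summing within a class gives n_sampled, so:
  Bronze: 80 × 54.6 = 4368
  Silver: 160 × 50.7 = 8112
  Gold: 160 × 27 = 4320
  Platinum: 280 × 35.2 = 9856
Adjusted estimate = 26,656 / 680 = 39.2 → 39.2%.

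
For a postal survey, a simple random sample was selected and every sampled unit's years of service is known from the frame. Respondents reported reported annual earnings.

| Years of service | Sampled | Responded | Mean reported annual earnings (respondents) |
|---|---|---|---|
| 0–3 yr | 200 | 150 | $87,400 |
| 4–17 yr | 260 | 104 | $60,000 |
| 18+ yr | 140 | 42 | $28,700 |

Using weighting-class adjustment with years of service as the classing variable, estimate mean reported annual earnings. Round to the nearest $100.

Response rates by class: 0–3 yr 150/200 = 75%, 4–17 yr 104/260 = 40%, 18+ yr 42/140 = 30%.
Weighting each respondent by the inverse class response rate inflates each class back to its sampled size, so the class weight is n_sampled:
  0–3 yr: 200 × 87,400 = 17,480,000
  4–17 yr: 260 × 60,000 = 15,600,000
  18+ yr: 140 × 28,700 = 4,018,000
Adjusted estimate = 37,098,000 / 600 = 61,830 → $61,800.

$61,800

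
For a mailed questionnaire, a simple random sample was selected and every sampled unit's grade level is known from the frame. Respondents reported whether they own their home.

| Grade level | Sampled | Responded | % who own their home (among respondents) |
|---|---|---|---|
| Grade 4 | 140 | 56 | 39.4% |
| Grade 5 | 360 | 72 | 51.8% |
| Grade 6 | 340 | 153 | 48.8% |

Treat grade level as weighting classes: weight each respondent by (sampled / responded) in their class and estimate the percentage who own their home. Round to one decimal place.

48.5%

Response rates by class: Grade 4 56/140 = 40%, Grade 5 72/360 = 20%, Grade 6 153/340 = 45%.
Each respondent's weight = sampled/responded in their class; summing within a class gives n_sampled, so:
  Grade 4: 140 × 39.4 = 5516
  Grade 5: 360 × 51.8 = 18,648
  Grade 6: 340 × 48.8 = 16,592
Adjusted estimate = 40,756 / 840 = 48.519 → 48.5%.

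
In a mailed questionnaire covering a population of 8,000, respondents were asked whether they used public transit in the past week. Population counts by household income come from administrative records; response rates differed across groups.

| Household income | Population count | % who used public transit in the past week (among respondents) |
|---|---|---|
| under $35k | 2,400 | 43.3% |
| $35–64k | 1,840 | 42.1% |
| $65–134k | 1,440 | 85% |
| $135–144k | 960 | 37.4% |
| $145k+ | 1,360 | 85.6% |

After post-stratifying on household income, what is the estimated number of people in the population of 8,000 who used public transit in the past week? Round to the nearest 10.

4,560

Each cell contributes its population count × the respondent rate:
  under $35k: 2,400 × 43.3% = 1039.2
  $35–64k: 1,840 × 42.1% = 774.64
  $65–134k: 1,440 × 85% = 1224
  $135–144k: 960 × 37.4% = 359.04
  $145k+: 1,360 × 85.6% = 1164.16
Estimated total = 4561.04 → 4,560.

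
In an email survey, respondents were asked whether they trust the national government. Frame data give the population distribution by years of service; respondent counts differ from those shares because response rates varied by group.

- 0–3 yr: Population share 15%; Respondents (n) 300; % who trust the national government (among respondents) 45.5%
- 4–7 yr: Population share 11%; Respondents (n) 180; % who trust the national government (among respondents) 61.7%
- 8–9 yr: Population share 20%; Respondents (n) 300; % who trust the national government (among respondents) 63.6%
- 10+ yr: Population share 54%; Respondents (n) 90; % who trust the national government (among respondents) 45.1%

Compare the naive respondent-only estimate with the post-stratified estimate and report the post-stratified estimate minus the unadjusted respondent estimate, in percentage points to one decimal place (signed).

Unadjusted (pooled respondent) estimate weights by respondent counts:
  (300/870)×45.5 + (180/870)×61.7 + (300/870)×63.6 + (90/870)×45.1 = 55.0517%
Reweighting by population years of service shares:
  0.15×45.5 + 0.11×61.7 + 0.2×63.6 + 0.54×45.1 = 50.686%
Difference = 50.686 − 55.0517 = -4.3657 pp.

-4.4 percentage points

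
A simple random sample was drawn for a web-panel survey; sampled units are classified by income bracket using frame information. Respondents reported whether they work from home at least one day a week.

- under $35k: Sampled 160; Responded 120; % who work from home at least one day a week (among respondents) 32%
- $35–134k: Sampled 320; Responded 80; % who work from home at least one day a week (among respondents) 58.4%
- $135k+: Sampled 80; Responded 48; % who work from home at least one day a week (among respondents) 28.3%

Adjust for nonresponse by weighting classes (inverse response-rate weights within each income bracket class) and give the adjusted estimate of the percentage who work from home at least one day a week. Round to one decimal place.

46.6%

Response rates by class: under $35k 120/160 = 75%, $35–134k 80/320 = 25%, $135k+ 48/80 = 60%.
With weight = n_sampled/n_responded per class, the weighted class total is n_sampled:
  under $35k: 160 × 32 = 5120
  $35–134k: 320 × 58.4 = 18,688
  $135k+: 80 × 28.3 = 2264
Adjusted estimate = 26,072 / 560 = 46.5571 → 46.6%.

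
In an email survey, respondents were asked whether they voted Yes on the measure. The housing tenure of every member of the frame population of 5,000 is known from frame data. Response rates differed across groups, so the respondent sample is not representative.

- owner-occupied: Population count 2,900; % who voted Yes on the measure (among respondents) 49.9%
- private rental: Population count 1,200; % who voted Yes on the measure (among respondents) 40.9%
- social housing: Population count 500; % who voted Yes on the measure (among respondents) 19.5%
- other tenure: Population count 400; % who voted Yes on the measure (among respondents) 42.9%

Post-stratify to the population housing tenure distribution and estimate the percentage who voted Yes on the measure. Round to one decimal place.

Weight each group's respondent value by its population share:
  owner-occupied: (2,900/5,000) × 49.9 = 28.942
  private rental: (1,200/5,000) × 40.9 = 9.816
  social housing: (500/5,000) × 19.5 = 1.95
  other tenure: (400/5,000) × 42.9 = 3.432
Post-stratified estimate = 44.14 → 44.1%.

44.1%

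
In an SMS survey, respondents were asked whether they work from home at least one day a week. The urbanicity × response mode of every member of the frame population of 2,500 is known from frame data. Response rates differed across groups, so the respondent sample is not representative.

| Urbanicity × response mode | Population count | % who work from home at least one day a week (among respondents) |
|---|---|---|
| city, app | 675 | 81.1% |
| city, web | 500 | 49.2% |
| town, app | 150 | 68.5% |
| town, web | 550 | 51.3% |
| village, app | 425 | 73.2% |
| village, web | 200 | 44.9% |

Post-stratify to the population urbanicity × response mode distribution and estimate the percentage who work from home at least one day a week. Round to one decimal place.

63.2%

Reweight to the known urbanicity × response mode distribution:
  city, app: (675/2,500) × 81.1 = 21.897
  city, web: (500/2,500) × 49.2 = 9.84
  town, app: (150/2,500) × 68.5 = 4.11
  town, web: (550/2,500) × 51.3 = 11.286
  village, app: (425/2,500) × 73.2 = 12.444
  village, web: (200/2,500) × 44.9 = 3.592
Post-stratified estimate = 63.169 → 63.2%.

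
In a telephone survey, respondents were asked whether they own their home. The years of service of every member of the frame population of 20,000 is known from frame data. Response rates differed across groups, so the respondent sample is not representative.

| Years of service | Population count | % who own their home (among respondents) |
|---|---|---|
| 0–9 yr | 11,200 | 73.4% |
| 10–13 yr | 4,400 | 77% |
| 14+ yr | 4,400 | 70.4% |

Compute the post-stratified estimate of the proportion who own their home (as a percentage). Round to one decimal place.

73.5%

Reweight to the known years of service distribution:
  0–9 yr: (11,200/20,000) × 73.4 = 41.104
  10–13 yr: (4,400/20,000) × 77 = 16.94
  14+ yr: (4,400/20,000) × 70.4 = 15.488
Post-stratified estimate = 73.532 → 73.5%.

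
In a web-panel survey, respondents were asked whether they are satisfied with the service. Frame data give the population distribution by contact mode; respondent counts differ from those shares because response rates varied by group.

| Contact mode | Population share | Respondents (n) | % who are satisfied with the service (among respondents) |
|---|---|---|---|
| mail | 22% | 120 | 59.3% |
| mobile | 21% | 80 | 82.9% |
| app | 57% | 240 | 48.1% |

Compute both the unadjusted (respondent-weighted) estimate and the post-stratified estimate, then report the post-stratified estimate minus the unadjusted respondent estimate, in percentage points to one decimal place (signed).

+0.4 percentage points

Unadjusted (pooled respondent) estimate weights by respondent counts:
  (120/440)×59.3 + (80/440)×82.9 + (240/440)×48.1 = 57.4818%
Reweighting by population contact mode shares:
  0.22×59.3 + 0.21×82.9 + 0.57×48.1 = 57.872%
Difference = 57.872 − 57.4818 = 0.3902 pp.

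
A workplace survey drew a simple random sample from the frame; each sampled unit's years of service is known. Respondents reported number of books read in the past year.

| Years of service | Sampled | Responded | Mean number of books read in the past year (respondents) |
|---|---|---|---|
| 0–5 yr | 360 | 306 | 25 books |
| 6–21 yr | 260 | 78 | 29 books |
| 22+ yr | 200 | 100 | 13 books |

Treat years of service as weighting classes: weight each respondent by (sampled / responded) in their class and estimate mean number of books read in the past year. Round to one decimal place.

Class response rates: 0–5 yr 306/360 = 85%, 6–21 yr 78/260 = 30%, 22+ yr 100/200 = 50%.
Each respondent's weight = sampled/responded in their class; summing within a class gives n_sampled, so:
  0–5 yr: 360 × 25 = 9000
  6–21 yr: 260 × 29 = 7540
  22+ yr: 200 × 13 = 2600
Adjusted estimate = 19,140 / 820 = 23.3415 → 23.3.

23.3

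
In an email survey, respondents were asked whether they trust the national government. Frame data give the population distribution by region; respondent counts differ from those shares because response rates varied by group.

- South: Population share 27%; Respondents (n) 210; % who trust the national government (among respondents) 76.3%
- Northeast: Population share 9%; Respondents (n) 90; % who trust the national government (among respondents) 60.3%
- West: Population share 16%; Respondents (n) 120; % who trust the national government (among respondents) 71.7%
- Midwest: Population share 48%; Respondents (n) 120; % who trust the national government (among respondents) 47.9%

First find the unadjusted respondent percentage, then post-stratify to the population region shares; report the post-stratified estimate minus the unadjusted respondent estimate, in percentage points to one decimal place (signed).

Naive respondent-only estimate (weights = respondent counts):
  (210/540)×76.3 + (90/540)×60.3 + (120/540)×71.7 + (120/540)×47.9 = 66.3%
Post-stratifying to population shares instead:
  0.27×76.3 + 0.09×60.3 + 0.16×71.7 + 0.48×47.9 = 60.492%
Difference = 60.492 − 66.3 = -5.808 pp.

-5.8 percentage points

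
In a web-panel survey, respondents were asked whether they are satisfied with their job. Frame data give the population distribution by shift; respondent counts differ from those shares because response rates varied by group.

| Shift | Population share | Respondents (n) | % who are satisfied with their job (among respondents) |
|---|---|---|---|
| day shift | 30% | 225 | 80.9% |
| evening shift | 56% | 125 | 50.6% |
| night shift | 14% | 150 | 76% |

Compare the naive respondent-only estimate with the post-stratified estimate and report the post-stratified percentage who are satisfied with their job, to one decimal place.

Unadjusted (pooled respondent) estimate weights by respondent counts:
  (225/500)×80.9 + (125/500)×50.6 + (150/500)×76 = 71.855%
Post-stratifying to population shares instead:
  0.3×80.9 + 0.56×50.6 + 0.14×76 = 63.246%

63.2%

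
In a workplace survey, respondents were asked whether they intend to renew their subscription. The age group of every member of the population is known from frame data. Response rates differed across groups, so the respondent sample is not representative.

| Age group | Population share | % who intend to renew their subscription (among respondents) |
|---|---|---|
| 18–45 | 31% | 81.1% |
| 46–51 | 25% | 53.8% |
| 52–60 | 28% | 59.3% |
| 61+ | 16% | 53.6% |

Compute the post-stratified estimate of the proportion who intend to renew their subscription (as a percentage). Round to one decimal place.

Each cell contributes population-share × respondent value:
  18–45: 0.31 × 81.1 = 25.141
  46–51: 0.25 × 53.8 = 13.45
  52–60: 0.28 × 59.3 = 16.604
  61+: 0.16 × 53.6 = 8.576
Post-stratified estimate = 63.771 → 63.8%.

63.8%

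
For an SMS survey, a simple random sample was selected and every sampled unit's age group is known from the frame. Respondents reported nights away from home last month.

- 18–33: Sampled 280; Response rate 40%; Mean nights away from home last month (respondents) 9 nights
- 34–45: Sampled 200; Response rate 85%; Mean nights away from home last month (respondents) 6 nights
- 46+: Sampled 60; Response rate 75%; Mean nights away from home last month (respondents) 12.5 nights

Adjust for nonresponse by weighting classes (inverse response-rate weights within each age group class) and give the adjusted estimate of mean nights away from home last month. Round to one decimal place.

8.3

Each respondent's weight = sampled/responded in their class; summing within a class gives n_sampled, so:
  18–33: 280 × 9 = 2520
  34–45: 200 × 6 = 1200
  46+: 60 × 12.5 = 750
Adjusted estimate = 4470 / 540 = 8.27778 → 8.3.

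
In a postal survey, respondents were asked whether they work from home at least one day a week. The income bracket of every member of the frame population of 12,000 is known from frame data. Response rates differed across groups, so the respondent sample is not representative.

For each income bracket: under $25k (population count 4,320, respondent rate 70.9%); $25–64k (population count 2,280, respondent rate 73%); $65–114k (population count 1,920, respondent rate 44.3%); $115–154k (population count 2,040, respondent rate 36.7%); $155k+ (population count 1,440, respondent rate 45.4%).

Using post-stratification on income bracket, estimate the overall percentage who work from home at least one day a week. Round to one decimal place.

58.2%

Reweight to the known income bracket distribution:
  under $25k: (4,320/12,000) × 70.9 = 25.524
  $25–64k: (2,280/12,000) × 73 = 13.87
  $65–114k: (1,920/12,000) × 44.3 = 7.088
  $115–154k: (2,040/12,000) × 36.7 = 6.239
  $155k+: (1,440/12,000) × 45.4 = 5.448
Post-stratified estimate = 58.169 → 58.2%.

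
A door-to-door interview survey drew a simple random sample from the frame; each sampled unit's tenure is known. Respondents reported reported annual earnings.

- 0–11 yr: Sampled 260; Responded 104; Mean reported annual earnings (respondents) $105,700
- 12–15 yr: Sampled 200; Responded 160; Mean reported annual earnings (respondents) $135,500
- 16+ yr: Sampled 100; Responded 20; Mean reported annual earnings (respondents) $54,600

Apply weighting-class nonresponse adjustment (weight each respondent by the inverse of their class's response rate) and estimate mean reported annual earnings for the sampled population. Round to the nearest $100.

Response rates by class: 0–11 yr 104/260 = 40%, 12–15 yr 160/200 = 80%, 16+ yr 20/100 = 20%.
With weight = n_sampled/n_responded per class, the weighted class total is n_sampled:
  0–11 yr: 260 × 105,700 = 27,482,000
  12–15 yr: 200 × 135,500 = 27,100,000
  16+ yr: 100 × 54,600 = 5,460,000
Adjusted estimate = 60,042,000 / 560 = 107218 → $107,200.

$107,200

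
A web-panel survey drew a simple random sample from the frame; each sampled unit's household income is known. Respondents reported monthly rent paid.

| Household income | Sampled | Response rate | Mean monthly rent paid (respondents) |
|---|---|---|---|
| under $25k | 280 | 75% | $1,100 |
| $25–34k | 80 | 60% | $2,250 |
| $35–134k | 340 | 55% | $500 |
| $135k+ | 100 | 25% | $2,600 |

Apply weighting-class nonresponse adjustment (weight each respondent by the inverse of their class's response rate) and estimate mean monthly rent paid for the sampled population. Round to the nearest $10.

With weight = n_sampled/n_responded per class, the weighted class total is n_sampled:
  under $25k: 280 × 1100 = 308,000
  $25–34k: 80 × 2250 = 180,000
  $35–134k: 340 × 500 = 170,000
  $135k+: 100 × 2600 = 260,000
Adjusted estimate = 918,000 / 800 = 1147.5 → $1,150.

$1,150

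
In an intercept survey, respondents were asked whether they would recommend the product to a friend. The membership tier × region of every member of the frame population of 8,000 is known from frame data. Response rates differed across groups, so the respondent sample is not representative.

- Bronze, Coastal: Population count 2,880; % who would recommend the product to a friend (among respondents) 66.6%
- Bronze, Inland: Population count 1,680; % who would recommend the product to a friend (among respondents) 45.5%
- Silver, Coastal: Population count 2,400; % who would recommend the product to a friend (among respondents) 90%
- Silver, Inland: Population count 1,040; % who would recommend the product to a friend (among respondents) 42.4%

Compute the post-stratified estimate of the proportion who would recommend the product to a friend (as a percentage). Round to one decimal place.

66.0%

Reweight to the known membership tier × region distribution:
  Bronze, Coastal: (2,880/8,000) × 66.6 = 23.976
  Bronze, Inland: (1,680/8,000) × 45.5 = 9.555
  Silver, Coastal: (2,400/8,000) × 90 = 27
  Silver, Inland: (1,040/8,000) × 42.4 = 5.512
Post-stratified estimate = 66.043 → 66.0%.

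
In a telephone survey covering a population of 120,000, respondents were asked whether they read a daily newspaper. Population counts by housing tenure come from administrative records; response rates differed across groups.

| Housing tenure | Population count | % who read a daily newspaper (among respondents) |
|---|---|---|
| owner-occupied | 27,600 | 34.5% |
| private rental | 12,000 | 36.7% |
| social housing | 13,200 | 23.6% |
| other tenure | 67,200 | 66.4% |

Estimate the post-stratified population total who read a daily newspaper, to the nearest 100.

61,700

Each cell contributes its population count × the respondent rate:
  owner-occupied: 27,600 × 34.5% = 9522
  private rental: 12,000 × 36.7% = 4404
  social housing: 13,200 × 23.6% = 3115.2
  other tenure: 67,200 × 66.4% = 44620.8
Estimated total = 61,662 → 61,700.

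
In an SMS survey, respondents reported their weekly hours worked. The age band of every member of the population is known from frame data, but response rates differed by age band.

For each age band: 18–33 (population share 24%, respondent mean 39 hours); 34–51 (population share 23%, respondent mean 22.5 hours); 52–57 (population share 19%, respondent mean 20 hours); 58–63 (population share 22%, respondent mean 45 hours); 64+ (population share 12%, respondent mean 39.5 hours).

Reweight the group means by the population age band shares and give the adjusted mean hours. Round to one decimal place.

33.0

Post-stratification weights by population share, not respondent share:
  18–33: 0.24 × 39 = 9.36
  34–51: 0.23 × 22.5 = 5.175
  52–57: 0.19 × 20 = 3.8
  58–63: 0.22 × 45 = 9.9
  64+: 0.12 × 39.5 = 4.74
Post-stratified estimate = 32.975 → 33.0.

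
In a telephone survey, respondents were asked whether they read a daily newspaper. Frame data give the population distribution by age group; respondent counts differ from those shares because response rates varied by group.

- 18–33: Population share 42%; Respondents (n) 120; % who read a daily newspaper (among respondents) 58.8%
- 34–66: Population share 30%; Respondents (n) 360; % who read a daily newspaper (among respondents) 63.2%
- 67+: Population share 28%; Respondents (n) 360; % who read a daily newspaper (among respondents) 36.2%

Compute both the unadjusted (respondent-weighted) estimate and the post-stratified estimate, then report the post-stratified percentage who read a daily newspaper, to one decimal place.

53.8%

Naive respondent-only estimate (weights = respondent counts):
  (120/840)×58.8 + (360/840)×63.2 + (360/840)×36.2 = 51%
Post-stratified estimate weights by population shares:
  0.42×58.8 + 0.3×63.2 + 0.28×36.2 = 53.792%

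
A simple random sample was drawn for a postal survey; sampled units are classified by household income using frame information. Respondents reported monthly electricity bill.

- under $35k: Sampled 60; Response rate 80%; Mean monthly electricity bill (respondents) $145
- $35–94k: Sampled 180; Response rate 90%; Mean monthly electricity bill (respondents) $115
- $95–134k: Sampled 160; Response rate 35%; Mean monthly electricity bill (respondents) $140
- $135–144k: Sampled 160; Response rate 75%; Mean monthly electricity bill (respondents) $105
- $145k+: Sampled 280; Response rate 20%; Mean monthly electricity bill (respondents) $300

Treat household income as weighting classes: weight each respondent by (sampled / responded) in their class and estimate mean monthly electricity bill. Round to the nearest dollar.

$182

With weight = n_sampled/n_responded per class, the weighted class total is n_sampled:
  under $35k: 60 × 145 = 8700
  $35–94k: 180 × 115 = 20,700
  $95–134k: 160 × 140 = 22,400
  $135–144k: 160 × 105 = 16,800
  $145k+: 280 × 300 = 84,000
Adjusted estimate = 152,600 / 840 = 181.667 → $182.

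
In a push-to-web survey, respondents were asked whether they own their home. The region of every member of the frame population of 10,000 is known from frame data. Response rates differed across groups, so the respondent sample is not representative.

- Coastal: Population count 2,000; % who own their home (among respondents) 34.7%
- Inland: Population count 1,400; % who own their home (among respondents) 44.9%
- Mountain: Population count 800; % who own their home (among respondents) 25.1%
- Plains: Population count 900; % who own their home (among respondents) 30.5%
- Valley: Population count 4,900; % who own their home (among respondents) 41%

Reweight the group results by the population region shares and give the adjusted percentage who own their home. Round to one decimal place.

Each cell contributes population-share × respondent value:
  Coastal: (2,000/10,000) × 34.7 = 6.94
  Inland: (1,400/10,000) × 44.9 = 6.286
  Mountain: (800/10,000) × 25.1 = 2.008
  Plains: (900/10,000) × 30.5 = 2.745
  Valley: (4,900/10,000) × 41 = 20.09
Post-stratified estimate = 38.069 → 38.1%.

38.1%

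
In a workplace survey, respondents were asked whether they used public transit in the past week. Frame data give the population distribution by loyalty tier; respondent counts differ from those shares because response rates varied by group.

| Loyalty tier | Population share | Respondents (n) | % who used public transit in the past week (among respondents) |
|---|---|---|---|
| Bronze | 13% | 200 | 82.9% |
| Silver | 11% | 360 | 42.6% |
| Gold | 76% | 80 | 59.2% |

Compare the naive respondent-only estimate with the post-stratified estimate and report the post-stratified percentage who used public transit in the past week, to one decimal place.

Naive respondent-only estimate (weights = respondent counts):
  (200/640)×82.9 + (360/640)×42.6 + (80/640)×59.2 = 57.2687%
Post-stratified estimate weights by population shares:
  0.13×82.9 + 0.11×42.6 + 0.76×59.2 = 60.455%

60.5%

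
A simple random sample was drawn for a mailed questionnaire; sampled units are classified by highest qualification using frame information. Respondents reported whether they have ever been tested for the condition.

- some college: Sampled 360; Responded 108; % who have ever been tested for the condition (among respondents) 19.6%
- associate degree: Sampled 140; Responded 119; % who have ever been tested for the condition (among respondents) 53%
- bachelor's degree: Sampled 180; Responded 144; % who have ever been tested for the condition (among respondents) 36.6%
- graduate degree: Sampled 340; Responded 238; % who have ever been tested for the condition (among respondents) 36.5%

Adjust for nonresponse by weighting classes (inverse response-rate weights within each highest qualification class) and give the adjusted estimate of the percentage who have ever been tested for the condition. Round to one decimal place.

Class response rates: some college 108/360 = 30%, associate degree 119/140 = 85%, bachelor's degree 144/180 = 80%, graduate degree 238/340 = 70%.
Inverse-response-rate weighting restores each class to its sampled count, so class totals weight by n_sampled:
  some college: 360 × 19.6 = 7056
  associate degree: 140 × 53 = 7420
  bachelor's degree: 180 × 36.6 = 6588
  graduate degree: 340 × 36.5 = 12,410
Adjusted estimate = 33,474 / 1,020 = 32.8176 → 32.8%.

32.8%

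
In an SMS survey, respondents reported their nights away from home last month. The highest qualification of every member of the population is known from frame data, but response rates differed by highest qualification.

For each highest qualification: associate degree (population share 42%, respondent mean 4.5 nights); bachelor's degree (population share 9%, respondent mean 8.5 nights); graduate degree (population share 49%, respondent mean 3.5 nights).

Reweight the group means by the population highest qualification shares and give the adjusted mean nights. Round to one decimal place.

4.4

Weight each group's respondent value by its population share:
  associate degree: 0.42 × 4.5 = 1.89
  bachelor's degree: 0.09 × 8.5 = 0.765
  graduate degree: 0.49 × 3.5 = 1.715
Post-stratified estimate = 4.37 → 4.4.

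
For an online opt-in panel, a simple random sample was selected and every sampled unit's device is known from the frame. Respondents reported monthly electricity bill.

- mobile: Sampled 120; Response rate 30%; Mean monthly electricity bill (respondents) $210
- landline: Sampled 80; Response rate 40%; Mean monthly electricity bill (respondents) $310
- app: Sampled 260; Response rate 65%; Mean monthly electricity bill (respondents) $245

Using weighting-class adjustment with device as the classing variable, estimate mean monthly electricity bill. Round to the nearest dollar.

$247

Each respondent's weight = sampled/responded in their class; summing within a class gives n_sampled, so:
  mobile: 120 × 210 = 25,200
  landline: 80 × 310 = 24,800
  app: 260 × 245 = 63,700
Adjusted estimate = 113,700 / 460 = 247.174 → $247.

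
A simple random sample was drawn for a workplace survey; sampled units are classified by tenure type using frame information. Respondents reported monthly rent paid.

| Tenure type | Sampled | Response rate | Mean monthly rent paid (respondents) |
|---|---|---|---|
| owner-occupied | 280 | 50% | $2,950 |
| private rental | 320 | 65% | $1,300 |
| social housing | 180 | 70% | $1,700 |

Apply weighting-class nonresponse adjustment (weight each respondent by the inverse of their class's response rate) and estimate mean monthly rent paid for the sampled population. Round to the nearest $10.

$1,980

Inverse-response-rate weighting restores each class to its sampled count, so class totals weight by n_sampled:
  owner-occupied: 280 × 2950 = 826,000
  private rental: 320 × 1300 = 416,000
  social housing: 180 × 1700 = 306,000
Adjusted estimate = 1,548,000 / 780 = 1984.62 → $1,980.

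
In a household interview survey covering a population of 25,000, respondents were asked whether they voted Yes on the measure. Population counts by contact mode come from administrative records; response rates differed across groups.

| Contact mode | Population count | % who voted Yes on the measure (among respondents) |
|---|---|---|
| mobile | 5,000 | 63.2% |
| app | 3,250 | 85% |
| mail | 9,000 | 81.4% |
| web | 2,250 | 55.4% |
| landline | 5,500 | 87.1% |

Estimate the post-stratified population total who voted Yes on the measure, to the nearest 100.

Apply each group's respondent rate to its population count:
  mobile: 5,000 × 63.2% = 3160
  app: 3,250 × 85% = 2762.5
  mail: 9,000 × 81.4% = 7326
  web: 2,250 × 55.4% = 1246.5
  landline: 5,500 × 87.1% = 4790.5
Estimated total = 19285.5 → 19,300.

19,300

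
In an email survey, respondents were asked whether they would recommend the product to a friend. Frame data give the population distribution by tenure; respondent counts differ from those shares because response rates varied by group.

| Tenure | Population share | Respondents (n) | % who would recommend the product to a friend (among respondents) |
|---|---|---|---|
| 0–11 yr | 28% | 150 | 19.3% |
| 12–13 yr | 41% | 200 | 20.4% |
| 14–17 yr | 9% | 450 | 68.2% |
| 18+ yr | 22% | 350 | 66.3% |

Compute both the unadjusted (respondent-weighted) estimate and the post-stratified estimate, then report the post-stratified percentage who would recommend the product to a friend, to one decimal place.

34.5%

Without adjustment, the pooled respondent share is:
  (150/1150)×19.3 + (200/1150)×20.4 + (450/1150)×68.2 + (350/1150)×66.3 = 52.9304%
Reweighting by population tenure shares:
  0.28×19.3 + 0.41×20.4 + 0.09×68.2 + 0.22×66.3 = 34.492%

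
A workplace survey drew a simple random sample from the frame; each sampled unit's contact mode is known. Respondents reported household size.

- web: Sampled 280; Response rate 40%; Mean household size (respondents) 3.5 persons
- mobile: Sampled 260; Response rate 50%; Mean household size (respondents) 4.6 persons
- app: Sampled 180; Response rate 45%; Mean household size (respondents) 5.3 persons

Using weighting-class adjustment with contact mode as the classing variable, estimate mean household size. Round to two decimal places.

Weighting each respondent by the inverse class response rate inflates each class back to its sampled size, so the class weight is n_sampled:
  web: 280 × 3.5 = 980
  mobile: 260 × 4.6 = 1196
  app: 180 × 5.3 = 954
Adjusted estimate = 3130 / 720 = 4.34722 → 4.35.

4.35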